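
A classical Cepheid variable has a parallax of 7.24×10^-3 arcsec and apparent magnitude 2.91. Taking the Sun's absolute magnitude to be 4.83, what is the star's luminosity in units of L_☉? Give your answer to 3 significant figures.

L/L_☉ ≈ 1120

d = 1/p = 1/7.24×10^-3″ = 138.1 pc
M = m − 5 log₁₀ d + 5 = 2.91 − 5·2.1403 + 5 = -2.791
M − M_☉ = -2.791 − 4.83 = -7.621
L/L_☉ = 10^(−0.4 × -7.621) = 1118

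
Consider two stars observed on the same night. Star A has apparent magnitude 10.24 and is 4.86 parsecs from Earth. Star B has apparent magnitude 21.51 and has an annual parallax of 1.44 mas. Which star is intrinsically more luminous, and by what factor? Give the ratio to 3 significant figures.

Star A: M = m − 5 log₁₀ d + 5 = 10.24 − 5·0.6866 + 5 = 11.807
Star B: p = 1.44 mas = 1.44×10^-3″ → d = 1/p = 694.4 pc
Star B: M = m − 5 log₁₀ d + 5 = 21.51 − 5·2.8416 + 5 = 12.302
ΔM = M_A − M_B = 11.807 − (12.302) = -0.495; smaller M is more luminous → Star A.
L ratio = 10^(0.4 |ΔM|) = 10^0.198 = 1.578

Star A is more luminous, by a factor of 1.58.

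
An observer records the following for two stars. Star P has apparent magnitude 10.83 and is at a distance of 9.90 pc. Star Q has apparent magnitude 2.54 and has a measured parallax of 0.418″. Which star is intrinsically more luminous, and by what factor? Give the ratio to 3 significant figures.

Star P: M = m − 5 log₁₀ d + 5 = 10.83 − 5·0.9956 + 5 = 10.852
Star Q: d = 1/p = 1/0.418″ = 2.392 pc
Star Q: M = m − 5 log₁₀ d + 5 = 2.54 − 5·0.3788 + 5 = 5.646
ΔM = M_P − M_Q = 10.852 − (5.646) = 5.206; smaller M is more luminous → Star Q.
L ratio = 10^(0.4 |ΔM|) = 10^2.082 = 120.9

Star Q is more luminous, by a factor of 121.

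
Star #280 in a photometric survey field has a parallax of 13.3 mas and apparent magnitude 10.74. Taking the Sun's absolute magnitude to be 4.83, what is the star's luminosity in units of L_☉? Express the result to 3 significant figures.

L/L_☉ ≈ 0.245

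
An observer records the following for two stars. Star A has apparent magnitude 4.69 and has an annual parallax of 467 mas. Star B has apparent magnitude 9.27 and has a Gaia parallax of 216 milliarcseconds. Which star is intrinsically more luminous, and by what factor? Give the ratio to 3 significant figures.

Star A is more luminous, by a factor of 14.5.

Star A: p = 467 mas = 0.467″ → d = 1/p = 2.141 pc
Star A: M = m − 5 log₁₀ d + 5 = 4.69 − 5·0.3307 + 5 = 8.037
Star B: p = 216 mas = 0.216″ → d = 1/p = 4.630 pc
Star B: M = m − 5 log₁₀ d + 5 = 9.27 − 5·0.6655 + 5 = 10.942
ΔM = M_A − M_B = 8.037 − (10.942) = -2.906; smaller M is more luminous → Star A.
L ratio = 10^(0.4 |ΔM|) = 10^1.162 = 14.53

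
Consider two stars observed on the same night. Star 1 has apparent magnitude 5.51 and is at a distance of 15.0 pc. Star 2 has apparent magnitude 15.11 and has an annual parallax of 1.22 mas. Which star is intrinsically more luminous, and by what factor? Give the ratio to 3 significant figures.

Star 1 is more luminous, by a factor of 2.32.

Star 1: M = m − 5 log₁₀ d + 5 = 5.51 − 5·1.1761 + 5 = 4.630
Star 2: p = 1.22 mas = 1.22×10^-3″ → d = 1/p = 819.7 pc
Star 2: M = m − 5 log₁₀ d + 5 = 15.11 − 5·2.9136 + 5 = 5.542
ΔM = M_1 − M_2 = 4.630 − (5.542) = -0.912; smaller M is more luminous → Star 1.
L ratio = 10^(0.4 |ΔM|) = 10^0.365 = 2.317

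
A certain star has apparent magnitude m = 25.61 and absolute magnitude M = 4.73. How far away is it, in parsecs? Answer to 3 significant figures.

μ = m − M = 20.880
m − M = 5 log₁₀ d − 5
log₁₀ d = (m − M)/5 + 1 = 5.1760
d = 10^5.1760 = 150000 pc

d ≈ 150000 pc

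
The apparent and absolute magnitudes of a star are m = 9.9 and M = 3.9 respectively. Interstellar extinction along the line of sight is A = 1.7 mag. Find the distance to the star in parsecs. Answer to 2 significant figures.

d ≈ 72 pc

m − M = 5 log₁₀(d/10 pc) + A  ⇒  9.9 − (3.9) − 1.7 = 5 log₁₀(d/10)
4.300 = 5 log₁₀(d/10)
log₁₀ d = (m − M − A)/5 + 1 = 1.8600
d = 10^1.8600 = 72.44 pc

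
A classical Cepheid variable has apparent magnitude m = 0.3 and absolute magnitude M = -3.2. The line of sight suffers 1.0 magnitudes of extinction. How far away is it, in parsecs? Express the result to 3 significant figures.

m − M = 5 log₁₀(d/10 pc) + A  ⇒  0.3 − (-3.2) − 1.0 = 5 log₁₀(d/10)
2.500 = 5 log₁₀(d/10)
log₁₀ d = (m − M − A)/5 + 1 = 1.5000
d = 10^1.5000 = 31.62 pc

d ≈ 31.6 pc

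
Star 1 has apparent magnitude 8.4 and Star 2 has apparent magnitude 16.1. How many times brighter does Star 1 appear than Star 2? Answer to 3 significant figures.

1200

Δm = 8.4 − (16.1) = -7.7
Flux ratio = 10^(−0.4 Δm) = 10^(−0.4 × -7.7) = 10^3.080 = 1202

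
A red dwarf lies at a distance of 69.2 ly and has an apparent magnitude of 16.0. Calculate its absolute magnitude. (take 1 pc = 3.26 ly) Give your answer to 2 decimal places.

M ≈ 14.37

d = 69.2 ly / 3.26 = 21.23 pc
5 log₁₀(d/10 pc) = 5 log₁₀(21.23) − 5 = 1.634
M = m − 5 log₁₀(d/10) = 16.0 − 1.634 = 14.366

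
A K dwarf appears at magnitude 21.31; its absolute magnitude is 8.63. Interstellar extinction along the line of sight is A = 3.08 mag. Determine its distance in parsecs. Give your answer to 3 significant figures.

d ≈ 832 pc

m − M = 5 log₁₀(d/10 pc) + A  ⇒  21.31 − (8.63) − 3.08 = 5 log₁₀(d/10)
9.600 = 5 log₁₀(d/10)
log₁₀ d = (m − M − A)/5 + 1 = 2.9200
d = 10^2.9200 = 831.8 pc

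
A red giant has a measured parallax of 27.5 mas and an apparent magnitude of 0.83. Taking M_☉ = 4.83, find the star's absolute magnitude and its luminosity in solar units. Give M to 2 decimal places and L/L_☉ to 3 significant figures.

d = 1/p = 1000/27.5 mas = 36.36 pc
M = m − 5 log₁₀ d + 5 = 0.83 − 5·1.5607 + 5 = -1.973
M − M_☉ = -1.973 − 4.83 = -6.803
L/L_☉ = 10^(−0.4 × -6.803) = 526.4

M ≈ -1.97; L/L_☉ ≈ 526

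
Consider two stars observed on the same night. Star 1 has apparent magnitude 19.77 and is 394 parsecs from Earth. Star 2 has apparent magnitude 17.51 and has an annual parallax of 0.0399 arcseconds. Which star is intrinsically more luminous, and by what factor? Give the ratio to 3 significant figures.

Star 1 is more luminous, by a factor of 30.8.

Star 1: M = m − 5 log₁₀ d + 5 = 19.77 − 5·2.5955 + 5 = 11.793
Star 2: d = 1/p = 1/0.0399″ = 25.06 pc
Star 2: M = m − 5 log₁₀ d + 5 = 17.51 − 5·1.3990 + 5 = 15.515
ΔM = M_1 − M_2 = 11.793 − (15.515) = -3.722; smaller M is more luminous → Star 1.
L ratio = 10^(0.4 |ΔM|) = 10^1.489 = 30.83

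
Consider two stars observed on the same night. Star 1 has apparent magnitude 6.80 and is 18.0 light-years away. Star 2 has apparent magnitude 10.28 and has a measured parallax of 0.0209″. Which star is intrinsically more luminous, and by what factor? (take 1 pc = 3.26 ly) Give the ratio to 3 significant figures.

Star 1: d = 18.0 ly / 3.26 = 5.521 pc
Star 1: M = m − 5 log₁₀ d + 5 = 6.80 − 5·0.7421 + 5 = 8.090
Star 2: d = 1/p = 1/0.0209″ = 47.85 pc
Star 2: M = m − 5 log₁₀ d + 5 = 10.28 − 5·1.6799 + 5 = 6.881
ΔM = M_1 − M_2 = 8.090 − (6.881) = 1.209; smaller M is more luminous → Star 2.
L ratio = 10^(0.4 |ΔM|) = 10^0.484 = 3.045

Star 2 is more luminous, by a factor of 3.05.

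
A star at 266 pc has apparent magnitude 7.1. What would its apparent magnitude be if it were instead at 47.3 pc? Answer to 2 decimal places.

Flux ∝ 1/d², so Δm = 5 log₁₀(d₂/d₁) = 5 log₁₀(47.3/266) = -3.750
m₂ = m₁ + Δm = 7.1 + (-3.750) = 3.350

m ≈ 3.35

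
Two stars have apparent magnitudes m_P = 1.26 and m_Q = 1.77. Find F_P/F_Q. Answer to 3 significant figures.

Δm = 1.26 − (1.77) = -0.51
Flux ratio = 10^(−0.4 Δm) = 10^(−0.4 × -0.51) = 10^0.204 = 1.600

F_P/F_Q ≈ 1.60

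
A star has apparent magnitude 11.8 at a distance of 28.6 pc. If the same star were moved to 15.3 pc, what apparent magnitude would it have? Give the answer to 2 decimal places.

Flux ∝ 1/d², so Δm = 5 log₁₀(d₂/d₁) = 5 log₁₀(15.3/28.6) = -1.358
m₂ = m₁ + Δm = 11.8 + (-1.358) = 10.442

m ≈ 10.44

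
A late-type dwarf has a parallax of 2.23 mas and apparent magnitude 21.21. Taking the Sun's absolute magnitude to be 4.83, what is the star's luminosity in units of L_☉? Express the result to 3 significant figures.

L/L_☉ ≈ 5.64×10^-4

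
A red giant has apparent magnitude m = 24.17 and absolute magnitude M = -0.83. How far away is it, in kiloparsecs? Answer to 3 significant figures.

d ≈ 1000 kpc

Distance modulus: m − M = 24.17 − (-0.83) = 25.000
m − M = 5 log₁₀ d − 5
log₁₀ d = (m − M)/5 + 1 = 6.0000
d = 10^6.0000 = 1.000×10^6 pc
= 1000 kpc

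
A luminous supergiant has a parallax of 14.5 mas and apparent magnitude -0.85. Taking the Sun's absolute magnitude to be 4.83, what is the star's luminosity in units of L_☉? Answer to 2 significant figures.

d = 1/p = 1000/14.5 mas = 68.97 pc
M = m − 5 log₁₀ d + 5 = -0.85 − 5·1.8386 + 5 = -5.043
M − M_☉ = -5.043 − 4.83 = -9.873
L/L_☉ = 10^(−0.4 × -9.873) = 8897

L/L_☉ ≈ 8900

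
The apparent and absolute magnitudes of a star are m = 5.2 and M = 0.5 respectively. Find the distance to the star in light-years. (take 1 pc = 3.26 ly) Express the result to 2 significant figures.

Distance modulus: m − M = 5.2 − (0.5) = 4.700
m − M = 5 log₁₀ d − 5
log₁₀ d = (m − M)/5 + 1 = 1.9400
d = 10^1.9400 = 87.10 pc
= 283.9 ly

d ≈ 280 ly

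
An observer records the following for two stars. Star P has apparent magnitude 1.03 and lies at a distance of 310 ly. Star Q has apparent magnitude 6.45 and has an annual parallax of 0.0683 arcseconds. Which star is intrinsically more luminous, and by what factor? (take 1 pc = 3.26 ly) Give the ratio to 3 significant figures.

Star P: d = 310 ly / 3.26 = 95.09 pc
Star P: M = m − 5 log₁₀ d + 5 = 1.03 − 5·1.9781 + 5 = -3.861
Star Q: d = 1/p = 1/0.0683″ = 14.64 pc
Star Q: M = m − 5 log₁₀ d + 5 = 6.45 − 5·1.1656 + 5 = 5.622
ΔM = M_P − M_Q = -3.861 − (5.622) = -9.483; smaller M is more luminous → Star P.
L ratio = 10^(0.4 |ΔM|) = 10^3.793 = 6211

Star P is more luminous, by a factor of 6210.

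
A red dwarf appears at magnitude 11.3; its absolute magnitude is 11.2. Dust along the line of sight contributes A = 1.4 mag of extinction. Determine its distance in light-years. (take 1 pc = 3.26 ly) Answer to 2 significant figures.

d ≈ 18 ly

m − M = 5 log₁₀(d/10 pc) + A  ⇒  11.3 − (11.2) − 1.4 = 5 log₁₀(d/10)
-1.300 = 5 log₁₀(d/10)
log₁₀ d = (m − M − A)/5 + 1 = 0.7400
d = 10^0.7400 = 5.495 pc
= 17.92 ly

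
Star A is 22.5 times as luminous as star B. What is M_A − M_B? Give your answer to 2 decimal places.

M_A − M_B ≈ -3.38

Pogson: ΔM = −2.5 log₁₀(ratio) = −2.5 log₁₀(22.5) = −2.5 × 1.3522 = -3.380
Star A is brighter, so it has the smaller magnitude: the difference is negative.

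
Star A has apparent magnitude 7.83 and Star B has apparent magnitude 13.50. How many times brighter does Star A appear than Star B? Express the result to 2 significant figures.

190

Δm = 7.83 − (13.50) = -5.67
Flux ratio = 10^(−0.4 Δm) = 10^(−0.4 × -5.67) = 10^2.268 = 185.4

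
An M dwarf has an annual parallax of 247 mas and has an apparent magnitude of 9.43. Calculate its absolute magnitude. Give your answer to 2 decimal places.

M ≈ 11.39

p = 247 mas = 0.247″ → d = 1/p = 4.049 pc
5 log₁₀(d/10 pc) = 5 log₁₀(4.049) − 5 = -1.963
M = m − 5 log₁₀(d/10) = 9.43 + 1.963 = 11.393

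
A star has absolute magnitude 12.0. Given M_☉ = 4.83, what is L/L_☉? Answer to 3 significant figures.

L/L_☉ ≈ 1.36×10^-3

M − M_☉ = 12.0 − 4.83 = 7.170
L/L_☉ = 10^(−0.4 (M − M_☉)) = 10^-2.868 = 1.355×10^-3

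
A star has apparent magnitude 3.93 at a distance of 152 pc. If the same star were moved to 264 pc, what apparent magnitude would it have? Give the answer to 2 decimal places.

m ≈ 5.13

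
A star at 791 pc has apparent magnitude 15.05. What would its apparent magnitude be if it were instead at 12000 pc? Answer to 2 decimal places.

m ≈ 20.96

Flux ∝ 1/d², so Δm = 5 log₁₀(d₂/d₁) = 5 log₁₀(12000/791) = 5.905
m₂ = m₁ + Δm = 15.05 + (5.905) = 20.955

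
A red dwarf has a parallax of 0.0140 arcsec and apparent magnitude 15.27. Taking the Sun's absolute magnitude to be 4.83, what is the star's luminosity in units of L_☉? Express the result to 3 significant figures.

L/L_☉ ≈ 3.40×10^-3

d = 1/p = 1/0.0140″ = 71.43 pc
M = m − 5 log₁₀ d + 5 = 15.27 − 5·1.8539 + 5 = 11.001
M − M_☉ = 11.001 − 4.83 = 6.171
L/L_☉ = 10^(−0.4 × 6.171) = 3.402×10^-3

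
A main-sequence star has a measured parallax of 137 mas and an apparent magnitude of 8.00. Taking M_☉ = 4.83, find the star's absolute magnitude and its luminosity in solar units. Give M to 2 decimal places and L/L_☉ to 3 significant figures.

d = 1/p = 1000/137 mas = 7.299 pc
M = m − 5 log₁₀ d + 5 = 8.00 − 5·0.8633 + 5 = 8.684
M − M_☉ = 8.684 − 4.83 = 3.854
L/L_☉ = 10^(−0.4 × 3.854) = 0.02874

M ≈ 8.68; L/L_☉ ≈ 0.0287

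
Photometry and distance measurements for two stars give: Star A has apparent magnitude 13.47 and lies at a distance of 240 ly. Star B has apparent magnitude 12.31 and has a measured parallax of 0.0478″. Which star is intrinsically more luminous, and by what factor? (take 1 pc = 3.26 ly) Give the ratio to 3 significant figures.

Star A is more luminous, by a factor of 4.25.

Star A: d = 240 ly / 3.26 = 73.62 pc
Star A: M = m − 5 log₁₀ d + 5 = 13.47 − 5·1.8670 + 5 = 9.135
Star B: d = 1/p = 1/0.0478″ = 20.92 pc
Star B: M = m − 5 log₁₀ d + 5 = 12.31 − 5·1.3206 + 5 = 10.707
ΔM = M_A − M_B = 9.135 − (10.707) = -1.572; smaller M is more luminous → Star A.
L ratio = 10^(0.4 |ΔM|) = 10^0.629 = 4.254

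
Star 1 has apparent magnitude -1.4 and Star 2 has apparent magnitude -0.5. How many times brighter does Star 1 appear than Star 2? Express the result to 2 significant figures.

2.3

Magnitude difference = -0.9
Flux ratio = 10^(−0.4 Δm) = 10^(−0.4 × -0.9) = 10^0.360 = 2.291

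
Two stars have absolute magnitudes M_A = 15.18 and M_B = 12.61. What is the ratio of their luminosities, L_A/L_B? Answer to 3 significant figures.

ΔM = M_A − M_B = 2.57
L_A/L_B = 10^(−0.4 ΔM) = 10^-1.028 = 0.09376

L_A/L_B ≈ 0.0938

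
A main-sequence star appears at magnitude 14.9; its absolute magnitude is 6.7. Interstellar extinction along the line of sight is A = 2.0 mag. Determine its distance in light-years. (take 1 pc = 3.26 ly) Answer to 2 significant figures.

m − M = 5 log₁₀(d/10 pc) + A  ⇒  14.9 − (6.7) − 2.0 = 5 log₁₀(d/10)
6.200 = 5 log₁₀(d/10)
log₁₀ d = (m − M − A)/5 + 1 = 2.2400
d = 10^2.2400 = 173.8 pc
= 566.5 ly

d ≈ 570 ly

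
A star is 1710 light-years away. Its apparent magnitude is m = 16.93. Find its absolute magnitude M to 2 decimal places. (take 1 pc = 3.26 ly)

d = 1710 ly / 3.26 = 524.5 pc
5 log₁₀(d/10 pc) = 5 log₁₀(524.5) − 5 = 8.599
M = m − 5 log₁₀(d/10) = 16.93 − 8.599 = 8.331

M ≈ 8.33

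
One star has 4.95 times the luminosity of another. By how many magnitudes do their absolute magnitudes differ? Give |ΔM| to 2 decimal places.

|ΔM| ≈ 1.74

Pogson: ΔM = −2.5 log₁₀(ratio) = −2.5 log₁₀(4.95) = −2.5 × 0.6946 = -1.737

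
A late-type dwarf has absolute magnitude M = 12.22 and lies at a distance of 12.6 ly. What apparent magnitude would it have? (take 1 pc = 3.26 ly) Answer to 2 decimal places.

d = 12.6 ly / 3.26 = 3.865 pc
m = M + 5 log₁₀ d − 5 = 12.22 + 5·0.5872 − 5 = 10.156

m ≈ 10.16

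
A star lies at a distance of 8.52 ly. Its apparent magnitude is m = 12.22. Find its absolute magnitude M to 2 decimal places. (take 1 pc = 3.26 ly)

M ≈ 15.13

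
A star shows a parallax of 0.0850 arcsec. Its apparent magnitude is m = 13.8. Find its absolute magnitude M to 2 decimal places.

M ≈ 13.45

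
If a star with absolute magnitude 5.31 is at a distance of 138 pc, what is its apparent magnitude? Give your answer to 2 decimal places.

m = M + 5 log₁₀ d − 5 = 5.31 + 5·2.1399 − 5 = 11.009

m ≈ 11.01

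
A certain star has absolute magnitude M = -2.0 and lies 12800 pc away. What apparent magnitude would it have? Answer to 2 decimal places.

m = M + 5 log₁₀ d − 5 = -2.0 + 5·4.1072 − 5 = 13.536

m ≈ 13.54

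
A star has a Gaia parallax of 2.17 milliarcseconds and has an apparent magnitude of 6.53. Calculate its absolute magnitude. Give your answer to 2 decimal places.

M ≈ -1.79

p = 2.17 mas = 2.17×10^-3″ → d = 1/p = 460.8 pc
5 log₁₀(d/10 pc) = 5 log₁₀(460.8) − 5 = 8.318
M = m − 5 log₁₀(d/10) = 6.53 − 8.318 = -1.788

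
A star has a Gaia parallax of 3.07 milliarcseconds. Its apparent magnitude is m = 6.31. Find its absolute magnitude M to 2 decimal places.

M ≈ -1.25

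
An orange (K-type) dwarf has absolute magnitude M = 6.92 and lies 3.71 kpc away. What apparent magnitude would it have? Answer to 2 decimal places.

d = 3.71 kpc = 3710 pc
m = M + 5 log₁₀ d − 5 = 6.92 + 5·3.5694 − 5 = 19.767

m ≈ 19.77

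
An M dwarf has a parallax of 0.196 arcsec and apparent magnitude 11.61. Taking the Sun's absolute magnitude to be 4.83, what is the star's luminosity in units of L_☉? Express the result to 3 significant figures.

L/L_☉ ≈ 5.05×10^-4

d = 1/p = 1/0.196″ = 5.102 pc
M = m − 5 log₁₀ d + 5 = 11.61 − 5·0.7077 + 5 = 13.071
M − M_☉ = 13.071 − 4.83 = 8.241
L/L_☉ = 10^(−0.4 × 8.241) = 5.052×10^-4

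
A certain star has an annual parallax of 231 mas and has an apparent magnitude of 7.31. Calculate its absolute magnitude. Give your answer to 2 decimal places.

M ≈ 9.13

p = 231 mas = 0.231″ → d = 1/p = 4.329 pc
5 log₁₀(d/10 pc) = 5 log₁₀(4.329) − 5 = -1.818
M = m − 5 log₁₀(d/10) = 7.31 + 1.818 = 9.128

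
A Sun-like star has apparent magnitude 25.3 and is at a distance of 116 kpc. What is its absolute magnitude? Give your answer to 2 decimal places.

d = 116 kpc = 116000 pc
5 log₁₀(d/10 pc) = 5 log₁₀(116000) − 5 = 20.322
M = m − 5 log₁₀(d/10) = 25.3 − 20.322 = 4.978

M ≈ 4.98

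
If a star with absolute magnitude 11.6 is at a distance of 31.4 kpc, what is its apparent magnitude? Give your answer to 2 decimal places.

m ≈ 29.08

d = 31.4 kpc = 31400 pc
m = M + 5 log₁₀ d − 5 = 11.6 + 5·4.4969 − 5 = 29.085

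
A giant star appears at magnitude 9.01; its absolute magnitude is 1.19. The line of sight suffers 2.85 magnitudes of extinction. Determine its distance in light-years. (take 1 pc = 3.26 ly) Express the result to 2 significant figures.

m − M = 5 log₁₀(d/10 pc) + A  ⇒  9.01 − (1.19) − 2.85 = 5 log₁₀(d/10)
4.970 = 5 log₁₀(d/10)
log₁₀ d = (m − M − A)/5 + 1 = 1.9940
d = 10^1.9940 = 98.63 pc
= 321.5 ly

d ≈ 320 ly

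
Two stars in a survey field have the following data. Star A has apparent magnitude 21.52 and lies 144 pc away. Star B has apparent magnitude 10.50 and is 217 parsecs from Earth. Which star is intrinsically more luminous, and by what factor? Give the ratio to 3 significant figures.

Star A: M = m − 5 log₁₀ d + 5 = 21.52 − 5·2.1584 + 5 = 15.728
Star B: M = m − 5 log₁₀ d + 5 = 10.50 − 5·2.3365 + 5 = 3.818
ΔM = M_A − M_B = 15.728 − (3.818) = 11.910; smaller M is more luminous → Star B.
L ratio = 10^(0.4 |ΔM|) = 10^4.764 = 58100

Star B is more luminous, by a factor of 58100.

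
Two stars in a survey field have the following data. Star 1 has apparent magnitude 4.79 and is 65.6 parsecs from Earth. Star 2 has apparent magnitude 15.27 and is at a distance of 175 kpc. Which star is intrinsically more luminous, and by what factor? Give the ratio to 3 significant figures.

Star 2 is more luminous, by a factor of 457.

Star 1: M = m − 5 log₁₀ d + 5 = 4.79 − 5·1.8169 + 5 = 0.705
Star 2: d = 175 kpc = 175000 pc
Star 2: M = m − 5 log₁₀ d + 5 = 15.27 − 5·5.2430 + 5 = -5.945
ΔM = M_1 − M_2 = 0.705 − (-5.945) = 6.651; smaller M is more luminous → Star 2.
L ratio = 10^(0.4 |ΔM|) = 10^2.660 = 457.4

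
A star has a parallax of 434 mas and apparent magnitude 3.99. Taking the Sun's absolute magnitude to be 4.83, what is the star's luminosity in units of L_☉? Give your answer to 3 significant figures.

d = 1/p = 1000/434 mas = 2.304 pc
M = m − 5 log₁₀ d + 5 = 3.99 − 5·0.3625 + 5 = 7.177
M − M_☉ = 7.177 − 4.83 = 2.347
L/L_☉ = 10^(−0.4 × 2.347) = 0.1151

L/L_☉ ≈ 0.115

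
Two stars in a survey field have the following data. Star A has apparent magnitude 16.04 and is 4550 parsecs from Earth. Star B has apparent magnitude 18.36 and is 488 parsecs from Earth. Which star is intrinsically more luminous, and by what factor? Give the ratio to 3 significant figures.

Star A is more luminous, by a factor of 737.

Star A: M = m − 5 log₁₀ d + 5 = 16.04 − 5·3.6580 + 5 = 2.750
Star B: M = m − 5 log₁₀ d + 5 = 18.36 − 5·2.6884 + 5 = 9.918
ΔM = M_A − M_B = 2.750 − (9.918) = -7.168; smaller M is more luminous → Star A.
L ratio = 10^(0.4 |ΔM|) = 10^2.867 = 736.5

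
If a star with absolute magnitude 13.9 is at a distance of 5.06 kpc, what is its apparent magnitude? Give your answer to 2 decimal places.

m ≈ 27.42

d = 5.06 kpc = 5060 pc
m = M + 5 log₁₀ d − 5 = 13.9 + 5·3.7042 − 5 = 27.421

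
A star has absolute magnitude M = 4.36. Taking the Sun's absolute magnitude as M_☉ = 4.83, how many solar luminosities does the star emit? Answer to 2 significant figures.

L/L_☉ ≈ 1.5

M − M_☉ = 4.36 − 4.83 = -0.470
L/L_☉ = 10^(−0.4 (M − M_☉)) = 10^0.188 = 1.542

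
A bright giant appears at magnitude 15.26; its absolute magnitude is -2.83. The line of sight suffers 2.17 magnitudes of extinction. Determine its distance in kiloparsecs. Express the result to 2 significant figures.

d ≈ 15 kpc

m − M = 5 log₁₀(d/10 pc) + A  ⇒  15.26 − (-2.83) − 2.17 = 5 log₁₀(d/10)
15.920 = 5 log₁₀(d/10)
log₁₀ d = (m − M − A)/5 + 1 = 4.1840
d = 10^4.1840 = 15280 pc
= 15.28 kpc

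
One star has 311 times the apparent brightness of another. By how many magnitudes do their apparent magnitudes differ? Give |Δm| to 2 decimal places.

|Δm| ≈ 6.23

Pogson: Δm = −2.5 log₁₀(ratio) = −2.5 log₁₀(311) = −2.5 × 2.4928 = -6.232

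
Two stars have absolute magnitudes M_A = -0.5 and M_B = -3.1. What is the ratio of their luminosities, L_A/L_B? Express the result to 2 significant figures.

ΔM = M_A − M_B = 2.6
L_A/L_B = 10^(−0.4 ΔM) = 10^-1.040 = 0.09120

L_A/L_B ≈ 0.091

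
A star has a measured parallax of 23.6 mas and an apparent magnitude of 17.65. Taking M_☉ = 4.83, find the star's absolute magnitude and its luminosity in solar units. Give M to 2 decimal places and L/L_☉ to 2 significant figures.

d = 1/p = 1000/23.6 mas = 42.37 pc
M = m − 5 log₁₀ d + 5 = 17.65 − 5·1.6271 + 5 = 14.515
M − M_☉ = 14.515 − 4.83 = 9.685
L/L_☉ = 10^(−0.4 × 9.685) = 1.337×10^-4

M ≈ 14.51; L/L_☉ ≈ 1.3×10^-4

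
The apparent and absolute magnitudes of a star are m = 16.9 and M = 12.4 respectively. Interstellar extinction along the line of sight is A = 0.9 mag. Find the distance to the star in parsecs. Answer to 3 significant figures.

d ≈ 52.5 pc

m − M = 5 log₁₀(d/10 pc) + A  ⇒  16.9 − (12.4) − 0.9 = 5 log₁₀(d/10)
3.600 = 5 log₁₀(d/10)
log₁₀ d = (m − M − A)/5 + 1 = 1.7200
d = 10^1.7200 = 52.48 pc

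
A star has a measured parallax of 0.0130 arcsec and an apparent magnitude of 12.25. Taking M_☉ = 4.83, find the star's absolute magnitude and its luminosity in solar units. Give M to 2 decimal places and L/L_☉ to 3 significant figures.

d = 1/p = 1/0.0130″ = 76.92 pc
M = m − 5 log₁₀ d + 5 = 12.25 − 5·1.8861 + 5 = 7.820
M − M_☉ = 7.820 − 4.83 = 2.990
L/L_☉ = 10^(−0.4 × 2.990) = 0.06370

M ≈ 7.82; L/L_☉ ≈ 0.0637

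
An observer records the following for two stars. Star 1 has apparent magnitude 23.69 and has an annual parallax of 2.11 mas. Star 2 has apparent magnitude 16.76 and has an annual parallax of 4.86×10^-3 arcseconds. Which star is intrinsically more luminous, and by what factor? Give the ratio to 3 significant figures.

Star 1: p = 2.11 mas = 2.11×10^-3″ → d = 1/p = 473.9 pc
Star 1: M = m − 5 log₁₀ d + 5 = 23.69 − 5·2.6757 + 5 = 15.311
Star 2: d = 1/p = 1/4.86×10^-3″ = 205.8 pc
Star 2: M = m − 5 log₁₀ d + 5 = 16.76 − 5·2.3134 + 5 = 10.193
ΔM = M_1 − M_2 = 15.311 − (10.193) = 5.118; smaller M is more luminous → Star 2.
L ratio = 10^(0.4 |ΔM|) = 10^2.047 = 111.5

Star 2 is more luminous, by a factor of 112.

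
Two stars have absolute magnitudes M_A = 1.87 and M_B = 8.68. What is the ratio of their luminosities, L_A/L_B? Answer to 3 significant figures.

ΔM = M_A − M_B = -6.81
L_A/L_B = 10^(−0.4 ΔM) = 10^2.724 = 529.7

L_A/L_B ≈ 530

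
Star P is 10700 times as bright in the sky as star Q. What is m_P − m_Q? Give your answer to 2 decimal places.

Pogson: Δm = −2.5 log₁₀(ratio) = −2.5 log₁₀(10700) = −2.5 × 4.0294 = -10.073
Star P is brighter, so it has the smaller magnitude: the difference is negative.

m_P − m_Q ≈ -10.07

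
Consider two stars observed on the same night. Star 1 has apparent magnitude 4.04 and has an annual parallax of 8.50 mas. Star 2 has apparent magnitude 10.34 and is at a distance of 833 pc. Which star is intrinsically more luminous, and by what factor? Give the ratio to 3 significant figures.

Star 1 is more luminous, by a factor of 6.60.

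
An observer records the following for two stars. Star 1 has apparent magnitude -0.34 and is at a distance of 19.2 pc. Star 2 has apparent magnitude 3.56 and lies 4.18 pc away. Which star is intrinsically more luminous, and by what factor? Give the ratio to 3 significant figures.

Star 1 is more luminous, by a factor of 766.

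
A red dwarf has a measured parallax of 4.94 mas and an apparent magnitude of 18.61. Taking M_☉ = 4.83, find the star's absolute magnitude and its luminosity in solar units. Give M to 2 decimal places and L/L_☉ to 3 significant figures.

M ≈ 12.08; L/L_☉ ≈ 1.26×10^-3

d = 1/p = 1000/4.94 mas = 202.4 pc
M = m − 5 log₁₀ d + 5 = 18.61 − 5·2.3063 + 5 = 12.079
M − M_☉ = 12.079 − 4.83 = 7.249
L/L_☉ = 10^(−0.4 × 7.249) = 1.261×10^-3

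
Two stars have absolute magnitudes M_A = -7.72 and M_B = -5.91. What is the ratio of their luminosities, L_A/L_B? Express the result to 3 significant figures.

L_A/L_B ≈ 5.30

ΔM = M_A − M_B = -1.81
L_A/L_B = 10^(−0.4 ΔM) = 10^0.724 = 5.297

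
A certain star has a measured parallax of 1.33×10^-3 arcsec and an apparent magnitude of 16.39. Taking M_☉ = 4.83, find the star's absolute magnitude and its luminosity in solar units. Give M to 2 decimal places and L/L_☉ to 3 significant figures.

d = 1/p = 1/1.33×10^-3″ = 751.9 pc
M = m − 5 log₁₀ d + 5 = 16.39 − 5·2.8761 + 5 = 7.009
M − M_☉ = 7.009 − 4.83 = 2.179
L/L_☉ = 10^(−0.4 × 2.179) = 0.1344

M ≈ 7.01; L/L_☉ ≈ 0.134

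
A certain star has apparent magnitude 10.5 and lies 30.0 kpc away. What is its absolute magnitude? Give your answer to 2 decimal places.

d = 30.0 kpc = 30000 pc
5 log₁₀(d/10 pc) = 5 log₁₀(30000) − 5 = 17.386
M = m − 5 log₁₀(d/10) = 10.5 − 17.386 = -6.886

M ≈ -6.89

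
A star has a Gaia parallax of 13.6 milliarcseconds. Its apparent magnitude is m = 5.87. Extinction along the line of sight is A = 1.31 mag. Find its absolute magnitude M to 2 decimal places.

M ≈ 0.23

p = 13.6 mas = 0.0136″ → d = 1/p = 73.53 pc
5 log₁₀(d/10 pc) = 5 log₁₀(73.53) − 5 = 4.332
M = m − 5 log₁₀(d/10) − A = 5.87 − 4.332 − 1.31 = 0.228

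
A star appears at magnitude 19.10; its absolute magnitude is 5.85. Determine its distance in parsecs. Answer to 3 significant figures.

d ≈ 4470 pc

μ = m − M = 13.250
m − M = 5 log₁₀ d − 5
log₁₀ d = (m − M)/5 + 1 = 3.6500
d = 10^3.6500 = 4467 pc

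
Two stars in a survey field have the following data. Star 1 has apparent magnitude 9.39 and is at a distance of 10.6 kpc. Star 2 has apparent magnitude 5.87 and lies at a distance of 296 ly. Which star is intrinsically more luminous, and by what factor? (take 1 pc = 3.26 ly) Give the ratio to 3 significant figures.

Star 1 is more luminous, by a factor of 533.

Star 1: d = 10.6 kpc = 10600 pc
Star 1: M = m − 5 log₁₀ d + 5 = 9.39 − 5·4.0253 + 5 = -5.737
Star 2: d = 296 ly / 3.26 = 90.80 pc
Star 2: M = m − 5 log₁₀ d + 5 = 5.87 − 5·1.9581 + 5 = 1.080
ΔM = M_1 − M_2 = -5.737 − (1.080) = -6.816; smaller M is more luminous → Star 1.
L ratio = 10^(0.4 |ΔM|) = 10^2.726 = 532.7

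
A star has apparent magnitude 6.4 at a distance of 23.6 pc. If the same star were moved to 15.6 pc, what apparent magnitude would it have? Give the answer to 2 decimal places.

Flux ∝ 1/d², so Δm = 5 log₁₀(d₂/d₁) = 5 log₁₀(15.6/23.6) = -0.899
m₂ = m₁ + Δm = 6.4 + (-0.899) = 5.501

m ≈ 5.50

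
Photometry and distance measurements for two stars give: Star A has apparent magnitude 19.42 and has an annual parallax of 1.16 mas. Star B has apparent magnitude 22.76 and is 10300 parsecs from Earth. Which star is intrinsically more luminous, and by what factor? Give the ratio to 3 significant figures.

Star A: p = 1.16 mas = 1.16×10^-3″ → d = 1/p = 862.1 pc
Star A: M = m − 5 log₁₀ d + 5 = 19.42 − 5·2.9355 + 5 = 9.742
Star B: M = m − 5 log₁₀ d + 5 = 22.76 − 5·4.0128 + 5 = 7.696
ΔM = M_A − M_B = 9.742 − (7.696) = 2.046; smaller M is more luminous → Star B.
L ratio = 10^(0.4 |ΔM|) = 10^0.819 = 6.586

Star B is more luminous, by a factor of 6.59.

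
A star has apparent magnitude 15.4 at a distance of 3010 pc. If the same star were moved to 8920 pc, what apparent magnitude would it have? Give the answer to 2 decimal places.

Flux ∝ 1/d², so Δm = 5 log₁₀(d₂/d₁) = 5 log₁₀(8920/3010) = 2.359
m₂ = m₁ + Δm = 15.4 + (2.359) = 17.759

m ≈ 17.76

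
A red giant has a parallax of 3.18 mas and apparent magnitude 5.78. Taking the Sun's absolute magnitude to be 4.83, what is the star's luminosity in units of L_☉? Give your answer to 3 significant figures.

d = 1/p = 1000/3.18 mas = 314.5 pc
M = m − 5 log₁₀ d + 5 = 5.78 − 5·2.4976 + 5 = -1.708
M − M_☉ = -1.708 − 4.83 = -6.538
L/L_☉ = 10^(−0.4 × -6.538) = 412.2

L/L_☉ ≈ 412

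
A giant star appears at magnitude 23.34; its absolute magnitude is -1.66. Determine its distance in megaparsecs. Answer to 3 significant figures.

d ≈ 1.00 Mpc

Distance modulus: m − M = 23.34 − (-1.66) = 25.000
m − M = 5 log₁₀ d − 5
log₁₀ d = (m − M)/5 + 1 = 6.0000
d = 10^6.0000 = 1.000×10^6 pc
= 1.000 Mpc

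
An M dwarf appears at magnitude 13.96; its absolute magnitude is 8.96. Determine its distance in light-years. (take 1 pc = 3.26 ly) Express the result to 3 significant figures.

d ≈ 326 ly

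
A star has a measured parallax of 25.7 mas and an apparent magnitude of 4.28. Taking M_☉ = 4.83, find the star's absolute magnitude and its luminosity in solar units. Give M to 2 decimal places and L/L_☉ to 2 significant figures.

M ≈ 1.33; L/L_☉ ≈ 25

d = 1/p = 1000/25.7 mas = 38.91 pc
M = m − 5 log₁₀ d + 5 = 4.28 − 5·1.5901 + 5 = 1.330
M − M_☉ = 1.330 − 4.83 = -3.500
L/L_☉ = 10^(−0.4 × -3.500) = 25.13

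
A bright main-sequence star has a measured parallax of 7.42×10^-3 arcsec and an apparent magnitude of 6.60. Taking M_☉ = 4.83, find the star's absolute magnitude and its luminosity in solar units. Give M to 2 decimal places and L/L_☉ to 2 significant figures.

d = 1/p = 1/7.42×10^-3″ = 134.8 pc
M = m − 5 log₁₀ d + 5 = 6.60 − 5·2.1296 + 5 = 0.952
M − M_☉ = 0.952 − 4.83 = -3.878
L/L_☉ = 10^(−0.4 × -3.878) = 35.58

M ≈ 0.95; L/L_☉ ≈ 36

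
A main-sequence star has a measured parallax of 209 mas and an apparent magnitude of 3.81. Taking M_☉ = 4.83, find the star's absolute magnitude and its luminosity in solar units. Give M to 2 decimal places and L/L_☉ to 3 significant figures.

d = 1/p = 1000/209 mas = 4.785 pc
M = m − 5 log₁₀ d + 5 = 3.81 − 5·0.6799 + 5 = 5.411
M − M_☉ = 5.411 − 4.83 = 0.581
L/L_☉ = 10^(−0.4 × 0.581) = 0.5857

M ≈ 5.41; L/L_☉ ≈ 0.586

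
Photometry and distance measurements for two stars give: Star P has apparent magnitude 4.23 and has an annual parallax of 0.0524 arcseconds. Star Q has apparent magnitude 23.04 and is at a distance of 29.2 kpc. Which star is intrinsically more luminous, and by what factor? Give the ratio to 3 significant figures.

Star P: d = 1/p = 1/0.0524″ = 19.08 pc
Star P: M = m − 5 log₁₀ d + 5 = 4.23 − 5·1.2807 + 5 = 2.827
Star Q: d = 29.2 kpc = 29200 pc
Star Q: M = m − 5 log₁₀ d + 5 = 23.04 − 5·4.4654 + 5 = 5.713
ΔM = M_P − M_Q = 2.827 − (5.713) = -2.886; smaller M is more luminous → Star P.
L ratio = 10^(0.4 |ΔM|) = 10^1.155 = 14.27

Star P is more luminous, by a factor of 14.3.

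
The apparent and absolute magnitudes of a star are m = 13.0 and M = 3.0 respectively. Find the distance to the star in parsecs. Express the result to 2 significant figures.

μ = m − M = 10.000
m − M = 5 log₁₀ d − 5
log₁₀ d = (m − M)/5 + 1 = 3.0000
d = 10^3.0000 = 1000 pc

d ≈ 1000 pc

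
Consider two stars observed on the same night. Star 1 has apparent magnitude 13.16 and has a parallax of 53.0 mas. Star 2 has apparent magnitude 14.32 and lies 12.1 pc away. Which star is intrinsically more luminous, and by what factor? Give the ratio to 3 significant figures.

Star 1: p = 53.0 mas = 0.0530″ → d = 1/p = 18.87 pc
Star 1: M = m − 5 log₁₀ d + 5 = 13.16 − 5·1.2757 + 5 = 11.781
Star 2: M = m − 5 log₁₀ d + 5 = 14.32 − 5·1.0828 + 5 = 13.906
ΔM = M_1 − M_2 = 11.781 − (13.906) = -2.125; smaller M is more luminous → Star 1.
L ratio = 10^(0.4 |ΔM|) = 10^0.850 = 7.077

Star 1 is more luminous, by a factor of 7.08.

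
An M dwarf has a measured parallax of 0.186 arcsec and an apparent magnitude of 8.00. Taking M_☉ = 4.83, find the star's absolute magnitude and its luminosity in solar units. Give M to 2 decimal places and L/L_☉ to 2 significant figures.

d = 1/p = 1/0.186″ = 5.376 pc
M = m − 5 log₁₀ d + 5 = 8.00 − 5·0.7305 + 5 = 9.348
M − M_☉ = 9.348 − 4.83 = 4.518
L/L_☉ = 10^(−0.4 × 4.518) = 0.01559

M ≈ 9.35; L/L_☉ ≈ 0.016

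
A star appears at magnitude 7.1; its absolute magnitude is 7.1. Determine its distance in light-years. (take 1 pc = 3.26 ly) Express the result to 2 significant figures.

Distance modulus: m − M = 7.1 − (7.1) = 0.000
m − M = 5 log₁₀ d − 5
log₁₀ d = (m − M)/5 + 1 = 1.0000
d = 10^1.0000 = 10.00 pc
= 32.60 ly

d ≈ 33 ly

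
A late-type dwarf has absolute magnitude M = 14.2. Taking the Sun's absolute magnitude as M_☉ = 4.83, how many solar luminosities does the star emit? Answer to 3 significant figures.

L/L_☉ ≈ 1.79×10^-4

M − M_☉ = 14.2 − 4.83 = 9.370
L/L_☉ = 10^(−0.4 (M − M_☉)) = 10^-3.748 = 1.786×10^-4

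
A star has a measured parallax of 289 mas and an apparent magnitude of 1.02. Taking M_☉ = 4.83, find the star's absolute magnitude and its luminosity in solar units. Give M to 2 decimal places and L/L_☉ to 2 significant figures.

d = 1/p = 1000/289 mas = 3.460 pc
M = m − 5 log₁₀ d + 5 = 1.02 − 5·0.5391 + 5 = 3.324
M − M_☉ = 3.324 − 4.83 = -1.506
L/L_☉ = 10^(−0.4 × -1.506) = 4.001

M ≈ 3.32; L/L_☉ ≈ 4.0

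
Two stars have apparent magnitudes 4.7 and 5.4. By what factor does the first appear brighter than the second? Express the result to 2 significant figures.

1.9

Δm = 4.7 − (5.4) = -0.7
Flux ratio = 10^(−0.4 Δm) = 10^(−0.4 × -0.7) = 10^0.280 = 1.905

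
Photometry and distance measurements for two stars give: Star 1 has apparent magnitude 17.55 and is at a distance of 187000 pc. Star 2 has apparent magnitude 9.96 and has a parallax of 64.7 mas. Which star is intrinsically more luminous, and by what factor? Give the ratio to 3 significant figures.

Star 1: M = m − 5 log₁₀ d + 5 = 17.55 − 5·5.2718 + 5 = -3.809
Star 2: p = 64.7 mas = 0.0647″ → d = 1/p = 15.46 pc
Star 2: M = m − 5 log₁₀ d + 5 = 9.96 − 5·1.1891 + 5 = 9.015
ΔM = M_1 − M_2 = -3.809 − (9.015) = -12.824; smaller M is more luminous → Star 1.
L ratio = 10^(0.4 |ΔM|) = 10^5.129 = 134700

Star 1 is more luminous, by a factor of 135000.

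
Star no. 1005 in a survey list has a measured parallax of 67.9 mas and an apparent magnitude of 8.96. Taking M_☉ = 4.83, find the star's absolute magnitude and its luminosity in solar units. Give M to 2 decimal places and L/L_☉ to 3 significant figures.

M ≈ 8.12; L/L_☉ ≈ 0.0483

d = 1/p = 1000/67.9 mas = 14.73 pc
M = m − 5 log₁₀ d + 5 = 8.96 − 5·1.1681 + 5 = 8.119
M − M_☉ = 8.119 − 4.83 = 3.289
L/L_☉ = 10^(−0.4 × 3.289) = 0.04833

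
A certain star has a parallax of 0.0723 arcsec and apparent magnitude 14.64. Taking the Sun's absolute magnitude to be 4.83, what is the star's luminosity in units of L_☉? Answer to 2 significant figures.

L/L_☉ ≈ 2.3×10^-4

d = 1/p = 1/0.0723″ = 13.83 pc
M = m − 5 log₁₀ d + 5 = 14.64 − 5·1.1409 + 5 = 13.936
M − M_☉ = 13.936 − 4.83 = 9.106
L/L_☉ = 10^(−0.4 × 9.106) = 2.279×10^-4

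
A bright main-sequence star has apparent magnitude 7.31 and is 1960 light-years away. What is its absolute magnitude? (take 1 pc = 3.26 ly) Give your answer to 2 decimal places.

M ≈ -1.59

d = 1960 ly / 3.26 = 601.2 pc
5 log₁₀(d/10 pc) = 5 log₁₀(601.2) − 5 = 8.895
M = m − 5 log₁₀(d/10) = 7.31 − 8.895 = -1.585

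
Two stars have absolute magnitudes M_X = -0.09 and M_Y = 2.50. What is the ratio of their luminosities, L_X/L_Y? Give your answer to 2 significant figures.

ΔM = M_X − M_Y = -2.59
L_X/L_Y = 10^(−0.4 ΔM) = 10^1.036 = 10.86

L_X/L_Y ≈ 11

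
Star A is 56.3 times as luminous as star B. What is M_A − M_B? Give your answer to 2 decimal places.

Pogson: ΔM = −2.5 log₁₀(ratio) = −2.5 log₁₀(56.3) = −2.5 × 1.7505 = -4.376
Star A is brighter, so it has the smaller magnitude: the difference is negative.

M_A − M_B ≈ -4.38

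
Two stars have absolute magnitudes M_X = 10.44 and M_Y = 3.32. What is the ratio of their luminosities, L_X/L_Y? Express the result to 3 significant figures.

L_X/L_Y ≈ 1.42×10^-3

ΔM = M_X − M_Y = 7.12
L_X/L_Y = 10^(−0.4 ΔM) = 10^-2.848 = 1.419×10^-3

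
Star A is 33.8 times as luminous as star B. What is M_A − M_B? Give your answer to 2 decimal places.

Pogson: ΔM = −2.5 log₁₀(ratio) = −2.5 log₁₀(33.8) = −2.5 × 1.5289 = -3.822
Star A is brighter, so it has the smaller magnitude: the difference is negative.

M_A − M_B ≈ -3.82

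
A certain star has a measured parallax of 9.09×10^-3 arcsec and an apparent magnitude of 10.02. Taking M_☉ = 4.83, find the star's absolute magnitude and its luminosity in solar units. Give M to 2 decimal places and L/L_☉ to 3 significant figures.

M ≈ 4.81; L/L_☉ ≈ 1.02

d = 1/p = 1/9.09×10^-3″ = 110.0 pc
M = m − 5 log₁₀ d + 5 = 10.02 − 5·2.0414 + 5 = 4.813
M − M_☉ = 4.813 − 4.83 = -0.017
L/L_☉ = 10^(−0.4 × -0.017) = 1.016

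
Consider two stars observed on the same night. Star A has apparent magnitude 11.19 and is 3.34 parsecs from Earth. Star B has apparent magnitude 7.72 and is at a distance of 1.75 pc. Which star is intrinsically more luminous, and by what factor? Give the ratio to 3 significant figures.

Star A: M = m − 5 log₁₀ d + 5 = 11.19 − 5·0.5237 + 5 = 13.571
Star B: M = m − 5 log₁₀ d + 5 = 7.72 − 5·0.2430 + 5 = 11.505
ΔM = M_A − M_B = 13.571 − (11.505) = 2.066; smaller M is more luminous → Star B.
L ratio = 10^(0.4 |ΔM|) = 10^0.827 = 6.708

Star B is more luminous, by a factor of 6.71.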